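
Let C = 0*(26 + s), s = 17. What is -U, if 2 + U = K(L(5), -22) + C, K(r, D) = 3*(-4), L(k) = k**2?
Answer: 14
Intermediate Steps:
C = 0 (C = 0*(26 + 17) = 0*43 = 0)
K(r, D) = -12
U = -14 (U = -2 + (-12 + 0) = -2 - 12 = -14)
-U = -1*(-14) = 14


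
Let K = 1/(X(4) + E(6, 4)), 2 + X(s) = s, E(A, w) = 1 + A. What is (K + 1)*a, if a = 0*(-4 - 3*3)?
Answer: 0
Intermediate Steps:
a = 0 (a = 0*(-4 - 9) = 0*(-13) = 0)
X(s) = -2 + s
K = ⅑ (K = 1/((-2 + 4) + (1 + 6)) = 1/(2 + 7) = 1/9 = ⅑ ≈ 0.11111)
(K + 1)*a = (⅑ + 1)*0 = (10/9)*0 = 0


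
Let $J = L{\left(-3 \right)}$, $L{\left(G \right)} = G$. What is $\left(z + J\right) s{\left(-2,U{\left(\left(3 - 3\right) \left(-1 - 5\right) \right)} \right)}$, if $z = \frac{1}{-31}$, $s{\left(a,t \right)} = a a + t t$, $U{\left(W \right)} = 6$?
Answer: $- \frac{3760}{31} \approx -121.29$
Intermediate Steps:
$s{\left(a,t \right)} = a^{2} + t^{2}$
$J = -3$
$z = - \frac{1}{31} \approx -0.032258$
$\left(z + J\right) s{\left(-2,U{\left(\left(3 - 3\right) \left(-1 - 5\right) \right)} \right)} = \left(- \frac{1}{31} - 3\right) \left(\left(-2\right)^{2} + 6^{2}\right) = - \frac{94 \left(4 + 36\right)}{31} = \left(- \frac{94}{31}\right) 40 = - \frac{3760}{31}$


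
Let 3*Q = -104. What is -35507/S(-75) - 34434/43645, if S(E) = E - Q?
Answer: 4644942531/5281045 ≈ 879.55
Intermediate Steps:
Q = -104/3 (Q = (⅓)*(-104) = -104/3 ≈ -34.667)
S(E) = 104/3 + E (S(E) = E - 1*(-104/3) = E + 104/3 = 104/3 + E)
-35507/S(-75) - 34434/43645 = -35507/(104/3 - 75) - 34434/43645 = -35507/(-121/3) - 34434*1/43645 = -35507*(-3/121) - 34434/43645 = 106521/121 - 34434/43645 = 4644942531/5281045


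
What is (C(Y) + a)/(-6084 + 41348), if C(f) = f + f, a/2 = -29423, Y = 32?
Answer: -29391/17632 ≈ -1.6669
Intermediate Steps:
a = -58846 (a = 2*(-29423) = -58846)
C(f) = 2*f
(C(Y) + a)/(-6084 + 41348) = (2*32 - 58846)/(-6084 + 41348) = (64 - 58846)/35264 = -58782*1/35264 = -29391/17632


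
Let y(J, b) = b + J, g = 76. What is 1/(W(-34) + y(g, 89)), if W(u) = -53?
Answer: 1/112 ≈ 0.0089286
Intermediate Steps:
y(J, b) = J + b
1/(W(-34) + y(g, 89)) = 1/(-53 + (76 + 89)) = 1/(-53 + 165) = 1/112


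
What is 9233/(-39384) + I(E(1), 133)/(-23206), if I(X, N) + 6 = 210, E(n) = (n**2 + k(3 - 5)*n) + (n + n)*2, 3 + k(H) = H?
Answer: -111147667/456972552 ≈ -0.24323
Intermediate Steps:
k(H) = -3 + H
E(n) = n**2 - n (E(n) = (n**2 + (-3 + (3 - 5))*n) + (n + n)*2 = (n**2 + (-3 - 2)*n) + (2*n)*2 = (n**2 - 5*n) + 4*n = n**2 - n)
I(X, N) = 204 (I(X, N) = -6 + 210 = 204)
9233/(-39384) + I(E(1), 133)/(-23206) = 9233/(-39384) + 204/(-23206) = 9233*(-1/39384) + 204*(-1/23206) = -9233/39384 - 102/11603 = -111147667/456972552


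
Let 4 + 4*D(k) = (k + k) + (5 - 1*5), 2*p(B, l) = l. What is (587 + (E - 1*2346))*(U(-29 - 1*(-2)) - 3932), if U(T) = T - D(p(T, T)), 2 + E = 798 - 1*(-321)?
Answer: 5073405/2 ≈ 2.5367e+6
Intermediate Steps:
p(B, l) = l/2
E = 1117 (E = -2 + (798 - 1*(-321)) = -2 + (798 + 321) = -2 + 1119 = 1117)
D(k) = -1 + k/2 (D(k) = -1 + ((k + k) + (5 - 1*5))/4 = -1 + (2*k + (5 - 5))/4 = -1 + (2*k + 0)/4 = -1 + (2*k)/4 = -1 + k/2)
U(T) = 1 + 3*T/4 (U(T) = T - (-1 + (T/2)/2) = T - (-1 + T/4) = T + (1 - T/4) = 1 + 3*T/4)
(587 + (E - 1*2346))*(U(-29 - 1*(-2)) - 3932) = (587 + (1117 - 1*2346))*((1 + 3*(-29 - 1*(-2))/4) - 3932) = (587 + (1117 - 2346))*((1 + 3*(-29 + 2)/4) - 3932) = (587 - 1229)*((1 + (¾)*(-27)) - 3932) = -642*((1 - 81/4) - 3932) = -642*(-77/4 - 3932) = -642*(-15805/4) = 5073405/2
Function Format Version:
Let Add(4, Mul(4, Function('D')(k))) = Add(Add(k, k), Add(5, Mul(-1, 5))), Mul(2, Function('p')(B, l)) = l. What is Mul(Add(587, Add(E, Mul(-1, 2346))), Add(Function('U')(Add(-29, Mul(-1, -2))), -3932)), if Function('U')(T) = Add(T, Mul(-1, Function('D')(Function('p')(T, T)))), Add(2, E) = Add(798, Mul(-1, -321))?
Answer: Rational(5073405, 2) ≈ 2.5367e+6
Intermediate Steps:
Function('p')(B, l) = Mul(Rational(1, 2), l)
E = 1117 (E = Add(-2, Add(798, Mul(-1, -321))) = Add(-2, Add(798, 321)) = Add(-2, 1119) = 1117)
Function('D')(k) = Add(-1, Mul(Rational(1, 2), k)) (Function('D')(k) = Add(-1, Mul(Rational(1, 4), Add(Add(k, k), Add(5, Mul(-1, 5))))) = Add(-1, Mul(Rational(1, 4), Add(Mul(2, k), Add(5, -5)))) = Add(-1, Mul(Rational(1, 4), Add(Mul(2, k), 0))) = Add(-1, Mul(Rational(1, 4), Mul(2, k))) = Add(-1, Mul(Rational(1, 2), k)))
Function('U')(T) = Add(1, Mul(Rational(3, 4), T)) (Function('U')(T) = Add(T, Mul(-1, Add(-1, Mul(Rational(1, 2), Mul(Rational(1, 2), T))))) = Add(T, Mul(-1, Add(-1, Mul(Rational(1, 4), T)))) = Add(T, Add(1, Mul(Rational(-1, 4), T))) = Add(1, Mul(Rational(3, 4), T)))
Mul(Add(587, Add(E, Mul(-1, 2346))), Add(Function('U')(Add(-29, Mul(-1, -2))), -3932)) = Mul(Add(587, Add(1117, Mul(-1, 2346))), Add(Add(1, Mul(Rational(3, 4), Add(-29, Mul(-1, -2)))), -3932)) = Mul(Add(587, Add(1117, -2346)), Add(Add(1, Mul(Rational(3, 4), Add(-29, 2))), -3932)) = Mul(Add(587, -1229), Add(Add(1, Mul(Rational(3, 4), -27)), -3932)) = Mul(-642, Add(Add(1, Rational(-81, 4)), -3932)) = Mul(-642, Add(Rational(-77, 4), -3932)) = Mul(-642, Rational(-15805, 4)) = Rational(5073405, 2)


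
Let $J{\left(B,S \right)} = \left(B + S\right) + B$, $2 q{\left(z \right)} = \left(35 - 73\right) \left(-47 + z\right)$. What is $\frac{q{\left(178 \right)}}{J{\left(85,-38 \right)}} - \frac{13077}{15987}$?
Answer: $- \frac{13839269}{703428} \approx -19.674$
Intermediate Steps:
$q{\left(z \right)} = 893 - 19 z$ ($q{\left(z \right)} = \frac{\left(35 - 73\right) \left(-47 + z\right)}{2} = \frac{\left(-38\right) \left(-47 + z\right)}{2} = \frac{1786 - 38 z}{2} = 893 - 19 z$)
$J{\left(B,S \right)} = S + 2 B$
$\frac{q{\left(178 \right)}}{J{\left(85,-38 \right)}} - \frac{13077}{15987} = \frac{893 - 3382}{-38 + 2 \cdot 85} - \frac{13077}{15987} = \frac{893 - 3382}{-38 + 170} - \frac{4359}{5329} = - \frac{2489}{132} - \frac{4359}{5329} = - \frac{13839269}{703428}$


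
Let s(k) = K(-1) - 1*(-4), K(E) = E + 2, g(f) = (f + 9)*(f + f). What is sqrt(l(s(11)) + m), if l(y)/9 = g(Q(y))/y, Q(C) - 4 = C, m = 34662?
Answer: sqrt(881130)/5 ≈ 187.74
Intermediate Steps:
Q(C) = 4 + C
g(f) = 2*f*(9 + f) (g(f) = (9 + f)*(2*f) = 2*f*(9 + f))
K(E) = 2 + E
s(k) = 5 (s(k) = (2 - 1) - 1*(-4) = 1 + 4 = 5)
l(y) = 18*(4 + y)*(13 + y)/y (l(y) = 9*((2*(4 + y)*(9 + (4 + y)))/y) = 9*((2*(4 + y)*(13 + y))/y) = 9*(2*(4 + y)*(13 + y)/y) = 18*(4 + y)*(13 + y)/y)
sqrt(l(s(11)) + m) = sqrt((306 + 18*5 + 936/5) + 34662) = sqrt((306 + 90 + 936*(1/5)) + 34662) = sqrt((306 + 90 + 936/5) + 34662) = sqrt(2916/5 + 34662) = sqrt(176226/5) = sqrt(881130)/5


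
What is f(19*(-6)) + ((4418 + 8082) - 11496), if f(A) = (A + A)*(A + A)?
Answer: 52988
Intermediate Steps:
f(A) = 4*A**2 (f(A) = (2*A)*(2*A) = 4*A**2)
f(19*(-6)) + ((4418 + 8082) - 11496) = 4*(19*(-6))**2 + ((4418 + 8082) - 11496) = 4*(-114)**2 + (12500 - 11496) = 4*12996 + 1004 = 51984 + 1004 = 52988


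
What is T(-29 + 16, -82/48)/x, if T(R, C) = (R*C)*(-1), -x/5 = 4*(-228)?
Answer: -533/109440 ≈ -0.0048703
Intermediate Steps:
x = 4560 (x = -20*(-228) = -5*(-912) = 4560)
T(R, C) = -C*R (T(R, C) = (C*R)*(-1) = -C*R)
T(-29 + 16, -82/48)/x = -(-82/48)*(-29 + 16)/4560 = -1*(-82*1/48)*(-13)*(1/4560) = -1*(-41/24)*(-13)*(1/4560) = -533/24*1/4560 = -533/109440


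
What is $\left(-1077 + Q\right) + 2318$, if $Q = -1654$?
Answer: $-413$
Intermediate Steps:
$\left(-1077 + Q\right) + 2318 = \left(-1077 - 1654\right) + 2318 = -2731 + 2318 = -413$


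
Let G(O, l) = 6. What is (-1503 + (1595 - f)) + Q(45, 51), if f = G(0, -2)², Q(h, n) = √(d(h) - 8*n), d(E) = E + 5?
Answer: 56 + I*√358 ≈ 56.0 + 18.921*I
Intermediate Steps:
d(E) = 5 + E
Q(h, n) = √(5 + h - 8*n) (Q(h, n) = √((5 + h) - 8*n) = √(5 + h - 8*n))
f = 36 (f = 6² = 36)
(-1503 + (1595 - f)) + Q(45, 51) = (-1503 + (1595 - 1*36)) + √(5 + 45 - 8*51) = (-1503 + (1595 - 36)) + √(5 + 45 - 408) = (-1503 + 1559) + √(-358) = 56 + I*√358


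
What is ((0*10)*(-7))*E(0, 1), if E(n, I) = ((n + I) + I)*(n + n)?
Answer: 0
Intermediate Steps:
E(n, I) = 2*n*(n + 2*I) (E(n, I) = ((I + n) + I)*(2*n) = (n + 2*I)*(2*n) = 2*n*(n + 2*I))
((0*10)*(-7))*E(0, 1) = ((0*10)*(-7))*(2*0*(0 + 2*1)) = (0*(-7))*(2*0*(0 + 2)) = 0*(2*0*2) = 0*0 = 0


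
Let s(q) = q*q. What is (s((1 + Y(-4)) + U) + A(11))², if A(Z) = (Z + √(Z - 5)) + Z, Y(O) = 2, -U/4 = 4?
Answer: (191 + √6)² ≈ 37423.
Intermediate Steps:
U = -16 (U = -4*4 = -16)
s(q) = q²
A(Z) = √(-5 + Z) + 2*Z (A(Z) = (Z + √(-5 + Z)) + Z = √(-5 + Z) + 2*Z)
(s((1 + Y(-4)) + U) + A(11))² = (((1 + 2) - 16)² + (√(-5 + 11) + 2*11))² = ((3 - 16)² + (√6 + 22))² = ((-13)² + (22 + √6))² = (169 + (22 + √6))² = (191 + √6)²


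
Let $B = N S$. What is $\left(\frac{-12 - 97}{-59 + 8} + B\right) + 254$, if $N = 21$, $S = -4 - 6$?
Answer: $\frac{2353}{51} \approx 46.137$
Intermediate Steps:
$S = -10$ ($S = -4 - 6 = -10$)
$B = -210$ ($B = 21 \left(-10\right) = -210$)
$\left(\frac{-12 - 97}{-59 + 8} + B\right) + 254 = \left(\frac{-12 - 97}{-59 + 8} - 210\right) + 254 = \left(- \frac{109}{-51} - 210\right) + 254 = \left(\left(-109\right) \left(- \frac{1}{51}\right) - 210\right) + 254 = \left(\frac{109}{51} - 210\right) + 254 = - \frac{10601}{51} + 254 = \frac{2353}{51}$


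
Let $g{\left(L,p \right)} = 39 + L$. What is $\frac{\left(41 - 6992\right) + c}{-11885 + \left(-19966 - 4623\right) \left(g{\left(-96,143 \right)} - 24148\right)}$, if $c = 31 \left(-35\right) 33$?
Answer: $- \frac{10689}{148791215} \approx -7.1839 \cdot 10^{-5}$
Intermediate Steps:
$c = -35805$ ($c = \left(-1085\right) 33 = -35805$)
$\frac{\left(41 - 6992\right) + c}{-11885 + \left(-19966 - 4623\right) \left(g{\left(-96,143 \right)} - 24148\right)} = \frac{\left(41 - 6992\right) - 35805}{-11885 + \left(-19966 - 4623\right) \left(\left(39 - 96\right) - 24148\right)} = \frac{\left(41 - 6992\right) - 35805}{-11885 - 24589 \left(-57 - 24148\right)} = \frac{-6951 - 35805}{-11885 - -595176745} = - \frac{42756}{-11885 + 595176745} = - \frac{42756}{595164860} = \left(-42756\right) \frac{1}{595164860} = - \frac{10689}{148791215}$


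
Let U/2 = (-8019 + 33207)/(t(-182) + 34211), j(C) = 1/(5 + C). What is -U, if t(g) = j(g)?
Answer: -4458276/3027673 ≈ -1.4725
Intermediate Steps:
t(g) = 1/(5 + g)
U = 4458276/3027673 (U = 2*((-8019 + 33207)/(1/(5 - 182) + 34211)) = 2*(25188/(1/(-177) + 34211)) = 2*(25188/(-1/177 + 34211)) = 2*(25188/(6055346/177)) = 2*(25188*(177/6055346)) = 2*(2229138/3027673) = 4458276/3027673 ≈ 1.4725)
-U = -1*4458276/3027673 = -4458276/3027673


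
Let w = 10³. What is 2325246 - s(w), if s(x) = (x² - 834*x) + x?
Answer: 2158246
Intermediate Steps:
w = 1000
s(x) = x² - 833*x
2325246 - s(w) = 2325246 - 1000*(-833 + 1000) = 2325246 - 1000*167 = 2325246 - 1*167000 = 2325246 - 167000 = 2158246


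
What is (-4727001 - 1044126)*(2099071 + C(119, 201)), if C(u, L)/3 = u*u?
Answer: -12359180111358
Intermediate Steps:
C(u, L) = 3*u² (C(u, L) = 3*(u*u) = 3*u²)
(-4727001 - 1044126)*(2099071 + C(119, 201)) = (-4727001 - 1044126)*(2099071 + 3*119²) = -5771127*(2099071 + 3*14161) = -5771127*(2099071 + 42483) = -5771127*2141554 = -12359180111358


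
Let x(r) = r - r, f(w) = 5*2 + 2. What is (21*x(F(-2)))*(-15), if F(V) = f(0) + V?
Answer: 0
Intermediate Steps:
f(w) = 12 (f(w) = 10 + 2 = 12)
F(V) = 12 + V
x(r) = 0
(21*x(F(-2)))*(-15) = (21*0)*(-15) = 0*(-15) = 0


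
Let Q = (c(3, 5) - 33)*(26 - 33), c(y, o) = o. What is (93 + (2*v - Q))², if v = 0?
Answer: 10609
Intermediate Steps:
Q = 196 (Q = (5 - 33)*(26 - 33) = -28*(-7) = 196)
(93 + (2*v - Q))² = (93 + (2*0 - 1*196))² = (93 + (0 - 196))² = (93 - 196)² = (-103)² = 10609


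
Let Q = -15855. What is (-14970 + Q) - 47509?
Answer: -78334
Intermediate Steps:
(-14970 + Q) - 47509 = (-14970 - 15855) - 47509 = -30825 - 47509 = -78334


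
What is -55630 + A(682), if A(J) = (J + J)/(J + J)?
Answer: -55629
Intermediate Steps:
A(J) = 1 (A(J) = (2*J)/((2*J)) = (2*J)*(1/(2*J)) = 1)
-55630 + A(682) = -55630 + 1 = -55629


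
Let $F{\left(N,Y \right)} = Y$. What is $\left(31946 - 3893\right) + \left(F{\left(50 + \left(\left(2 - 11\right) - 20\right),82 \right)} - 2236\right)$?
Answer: $25899$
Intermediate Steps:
$\left(31946 - 3893\right) + \left(F{\left(50 + \left(\left(2 - 11\right) - 20\right),82 \right)} - 2236\right) = \left(31946 - 3893\right) + \left(82 - 2236\right) = 28053 + \left(82 - 2236\right) = 28053 - 2154 = 25899$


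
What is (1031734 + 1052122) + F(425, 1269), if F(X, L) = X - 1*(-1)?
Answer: 2084282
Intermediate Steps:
F(X, L) = 1 + X (F(X, L) = X + 1 = 1 + X)
(1031734 + 1052122) + F(425, 1269) = (1031734 + 1052122) + (1 + 425) = 2083856 + 426 = 2084282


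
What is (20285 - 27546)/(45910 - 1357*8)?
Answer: -7261/35054 ≈ -0.20714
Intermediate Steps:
(20285 - 27546)/(45910 - 1357*8) = -7261/(45910 - 10856) = -7261/35054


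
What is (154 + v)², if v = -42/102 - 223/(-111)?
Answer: 86208006544/3560769 ≈ 24211.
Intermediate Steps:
v = 3014/1887 (v = -42*1/102 - 223*(-1/111) = -7/17 + 223/111 = 3014/1887 ≈ 1.5972)
(154 + v)² = (154 + 3014/1887)² = (293612/1887)² = 86208006544/3560769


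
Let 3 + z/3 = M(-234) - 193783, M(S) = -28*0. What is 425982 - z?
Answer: 1007340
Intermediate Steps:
M(S) = 0
z = -581358 (z = -9 + 3*(0 - 193783) = -9 + 3*(-193783) = -9 - 581349 = -581358)
425982 - z = 425982 - 1*(-581358) = 425982 + 581358 = 1007340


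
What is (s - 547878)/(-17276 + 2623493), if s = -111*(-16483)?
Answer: 427245/868739 ≈ 0.49180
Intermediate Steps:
s = 1829613
(s - 547878)/(-17276 + 2623493) = (1829613 - 547878)/(-17276 + 2623493) = 1281735/2606217 = 1281735*(1/2606217) = 427245/868739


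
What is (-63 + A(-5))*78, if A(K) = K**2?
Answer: -2964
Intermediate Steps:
(-63 + A(-5))*78 = (-63 + (-5)**2)*78 = (-63 + 25)*78 = -38*78 = -2964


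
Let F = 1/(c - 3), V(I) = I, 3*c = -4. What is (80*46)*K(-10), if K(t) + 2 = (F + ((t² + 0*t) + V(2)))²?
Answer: 6439966880/169 ≈ 3.8106e+7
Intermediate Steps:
c = -4/3 (c = (⅓)*(-4) = -4/3 ≈ -1.3333)
F = -3/13 (F = 1/(-4/3 - 3) = 1/(-13/3) = -3/13 ≈ -0.23077)
K(t) = -2 + (23/13 + t²)² (K(t) = -2 + (-3/13 + ((t² + 0*t) + 2))² = -2 + (-3/13 + ((t² + 0) + 2))² = -2 + (-3/13 + (t² + 2))² = -2 + (-3/13 + (2 + t²))² = -2 + (23/13 + t²)²)
(80*46)*K(-10) = (80*46)*(-2 + (23 + 13*(-10)²)²/169) = 3680*(-2 + (23 + 13*100)²/169) = 3680*(-2 + (23 + 1300)²/169) = 3680*(-2 + (1/169)*1323²) = 3680*(-2 + (1/169)*1750329) = 3680*(-2 + 1750329/169) = 3680*(1749991/169) = 6439966880/169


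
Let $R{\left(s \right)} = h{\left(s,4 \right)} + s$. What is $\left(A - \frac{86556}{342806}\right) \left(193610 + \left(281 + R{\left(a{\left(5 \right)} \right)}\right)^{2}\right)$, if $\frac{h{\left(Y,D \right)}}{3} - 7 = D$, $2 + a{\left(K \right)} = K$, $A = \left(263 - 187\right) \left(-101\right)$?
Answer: $- \frac{386955673101894}{171403} \approx -2.2576 \cdot 10^{9}$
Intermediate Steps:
$A = -7676$ ($A = 76 \left(-101\right) = -7676$)
$a{\left(K \right)} = -2 + K$
$h{\left(Y,D \right)} = 21 + 3 D$
$R{\left(s \right)} = 33 + s$ ($R{\left(s \right)} = \left(21 + 3 \cdot 4\right) + s = \left(21 + 12\right) + s = 33 + s$)
$\left(A - \frac{86556}{342806}\right) \left(193610 + \left(281 + R{\left(a{\left(5 \right)} \right)}\right)^{2}\right) = \left(-7676 - \frac{86556}{342806}\right) \left(193610 + \left(281 + \left(33 + \left(-2 + 5\right)\right)\right)^{2}\right) = \left(-7676 - \frac{43278}{171403}\right) \left(193610 + \left(281 + \left(33 + 3\right)\right)^{2}\right) = \left(-7676 - \frac{43278}{171403}\right) \left(193610 + \left(281 + 36\right)^{2}\right) = - \frac{1315732706 \left(193610 + 317^{2}\right)}{171403} = - \frac{1315732706 \left(193610 + 100489\right)}{171403} = \left(- \frac{1315732706}{171403}\right) 294099 = - \frac{386955673101894}{171403}$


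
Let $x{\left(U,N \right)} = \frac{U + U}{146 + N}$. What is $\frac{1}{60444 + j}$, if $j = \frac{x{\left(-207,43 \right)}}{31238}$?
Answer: $\frac{327999}{19825571533} \approx 1.6544 \cdot 10^{-5}$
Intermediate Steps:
$x{\left(U,N \right)} = \frac{2 U}{146 + N}$
$j = - \frac{23}{327999}$ ($j = \frac{2 \left(-207\right) \frac{1}{146 + 43}}{31238} = 2 \left(-207\right) \frac{1}{189} \cdot \frac{1}{31238} = \left(- \frac{46}{21}\right) \frac{1}{31238} = - \frac{23}{327999} \approx -7.0122 \cdot 10^{-5}$)
$\frac{1}{60444 + j} = \frac{1}{60444 - \frac{23}{327999}} = \frac{1}{\frac{19825571533}{327999}} = \frac{327999}{19825571533}$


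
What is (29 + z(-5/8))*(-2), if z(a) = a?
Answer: -227/4 ≈ -56.750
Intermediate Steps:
(29 + z(-5/8))*(-2) = (29 - 5/8)*(-2) = (227/8)*(-2) = -227/4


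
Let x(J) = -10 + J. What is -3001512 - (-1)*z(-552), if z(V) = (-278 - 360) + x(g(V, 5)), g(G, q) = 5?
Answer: -3002155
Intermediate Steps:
z(V) = -643 (z(V) = (-278 - 360) + (-10 + 5) = -638 - 5 = -643)
-3001512 - (-1)*z(-552) = -3001512 - (-1)*(-643) = -3001512 - 1*643 = -3001512 - 643 = -3002155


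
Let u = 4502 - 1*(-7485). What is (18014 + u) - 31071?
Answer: -1070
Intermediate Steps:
u = 11987 (u = 4502 + 7485 = 11987)
(18014 + u) - 31071 = (18014 + 11987) - 31071 = 30001 - 31071 = -1070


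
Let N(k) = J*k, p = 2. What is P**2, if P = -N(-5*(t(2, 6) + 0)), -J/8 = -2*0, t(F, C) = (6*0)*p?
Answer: 0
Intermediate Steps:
t(F, C) = 0 (t(F, C) = (6*0)*2 = 0*2 = 0)
J = 0 (J = -(-16)*0 = -8*0 = 0)
N(k) = 0 (N(k) = 0*k = 0)
P = 0 (P = -1*0 = 0)
P**2 = 0**2 = 0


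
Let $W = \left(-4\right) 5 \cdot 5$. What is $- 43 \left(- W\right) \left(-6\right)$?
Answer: $25800$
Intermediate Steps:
$W = -100$ ($W = \left(-20\right) 5 = -100$)
$- 43 \left(- W\right) \left(-6\right) = - 43 \left(\left(-1\right) \left(-100\right)\right) \left(-6\right) = \left(-43\right) 100 \left(-6\right) = \left(-4300\right) \left(-6\right) = 25800$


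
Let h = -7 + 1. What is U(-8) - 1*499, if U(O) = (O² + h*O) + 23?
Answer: -364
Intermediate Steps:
h = -6
U(O) = 23 + O² - 6*O (U(O) = (O² - 6*O) + 23 = 23 + O² - 6*O)
U(-8) - 1*499 = (23 + (-8)² - 6*(-8)) - 1*499 = (23 + 64 + 48) - 499 = 135 - 499 = -364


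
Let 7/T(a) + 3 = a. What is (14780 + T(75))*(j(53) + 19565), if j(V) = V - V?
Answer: 20820427355/72 ≈ 2.8917e+8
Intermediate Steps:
j(V) = 0
T(a) = 7/(-3 + a)
(14780 + T(75))*(j(53) + 19565) = (14780 + 7/(-3 + 75))*(0 + 19565) = (14780 + 7/72)*19565 = (1064167/72)*19565 = 20820427355/72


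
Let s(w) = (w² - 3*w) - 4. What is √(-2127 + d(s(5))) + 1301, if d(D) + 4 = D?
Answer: 1301 + 5*I*√85 ≈ 1301.0 + 46.098*I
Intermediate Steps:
s(w) = -4 + w² - 3*w
d(D) = -4 + D
√(-2127 + d(s(5))) + 1301 = √(-2127 + (-4 + (-4 + 5² - 3*5))) + 1301 = √(-2127 + (-4 + (-4 + 25 - 15))) + 1301 = √(-2127 + (-4 + 6)) + 1301 = √(-2127 + 2) + 1301 = √(-2125) + 1301 = 5*I*√85 + 1301 = 1301 + 5*I*√85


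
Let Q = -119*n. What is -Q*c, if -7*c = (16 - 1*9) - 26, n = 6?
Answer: 1938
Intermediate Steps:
Q = -714 (Q = -119*6 = -714)
c = 19/7 (c = -((16 - 1*9) - 26)/7 = -((16 - 9) - 26)/7 = -(7 - 26)/7 = -⅐*(-19) = 19/7 ≈ 2.7143)
-Q*c = -(-714)*19/7 = -1*(-1938) = 1938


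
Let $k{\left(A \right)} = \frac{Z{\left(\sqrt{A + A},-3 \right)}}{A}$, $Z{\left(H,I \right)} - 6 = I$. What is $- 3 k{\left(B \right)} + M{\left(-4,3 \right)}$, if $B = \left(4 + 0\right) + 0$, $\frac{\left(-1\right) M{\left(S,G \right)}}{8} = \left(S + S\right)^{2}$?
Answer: $- \frac{2057}{4} \approx -514.25$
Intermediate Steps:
$M{\left(S,G \right)} = - 32 S^{2}$ ($M{\left(S,G \right)} = - 8 \left(S + S\right)^{2} = - 8 \left(2 S\right)^{2} = - 8 \cdot 4 S^{2} = - 32 S^{2}$)
$B = 4$ ($B = 4 + 0 = 4$)
$Z{\left(H,I \right)} = 6 + I$
$k{\left(A \right)} = \frac{3}{A}$ ($k{\left(A \right)} = \frac{6 - 3}{A} = \frac{3}{A}$)
$- 3 k{\left(B \right)} + M{\left(-4,3 \right)} = - 3 \cdot \frac{3}{4} - 32 \left(-4\right)^{2} = - 3 \cdot 3 \cdot \frac{1}{4} - 512 = \left(-3\right) \frac{3}{4} - 512 = - \frac{9}{4} - 512 = - \frac{2057}{4}$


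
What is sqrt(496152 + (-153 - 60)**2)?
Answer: 3*sqrt(60169) ≈ 735.88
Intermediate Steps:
sqrt(496152 + (-153 - 60)**2) = sqrt(496152 + (-213)**2) = sqrt(496152 + 45369) = sqrt(541521) = 3*sqrt(60169)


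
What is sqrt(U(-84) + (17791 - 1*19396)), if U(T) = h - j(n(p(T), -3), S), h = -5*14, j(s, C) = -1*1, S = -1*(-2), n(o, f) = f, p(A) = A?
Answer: 3*I*sqrt(186) ≈ 40.915*I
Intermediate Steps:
S = 2
j(s, C) = -1
h = -70
U(T) = -69 (U(T) = -70 - 1*(-1) = -70 + 1 = -69)
sqrt(U(-84) + (17791 - 1*19396)) = sqrt(-69 + (17791 - 1*19396)) = sqrt(-69 + (17791 - 19396)) = sqrt(-69 - 1605) = sqrt(-1674) = 3*I*sqrt(186)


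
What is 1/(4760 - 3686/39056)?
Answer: 19528/92951437 ≈ 0.00021009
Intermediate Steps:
1/(4760 - 3686/39056) = 1/(4760 - 3686*1/39056) = 1/(4760 - 1843/19528) = 1/(92951437/19528) = 19528/92951437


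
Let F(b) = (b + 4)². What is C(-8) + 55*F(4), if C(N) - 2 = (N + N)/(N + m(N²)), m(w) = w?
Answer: 24652/7 ≈ 3521.7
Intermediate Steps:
F(b) = (4 + b)²
C(N) = 2 + 2*N/(N + N²) (C(N) = 2 + (N + N)/(N + N²) = 2 + (2*N)/(N + N²) = 2 + 2*N/(N + N²))
C(-8) + 55*F(4) = 2*(2 - 8)/(1 - 8) + 55*(4 + 4)² = 2*(-6)/(-7) + 55*8² = 2*(-⅐)*(-6) + 55*64 = 12/7 + 3520 = 24652/7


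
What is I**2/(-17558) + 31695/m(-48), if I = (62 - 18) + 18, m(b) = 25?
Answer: 55640471/43895 ≈ 1267.6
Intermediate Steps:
I = 62 (I = 44 + 18 = 62)
I**2/(-17558) + 31695/m(-48) = 62**2/(-17558) + 31695/25 = 3844*(-1/17558) + 31695*(1/25) = -1922/8779 + 6339/5 = 55640471/43895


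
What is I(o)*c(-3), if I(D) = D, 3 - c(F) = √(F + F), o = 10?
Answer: 30 - 10*I*√6 ≈ 30.0 - 24.495*I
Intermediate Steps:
c(F) = 3 - √2*√F (c(F) = 3 - √(F + F) = 3 - √(2*F) = 3 - √2*√F)
I(o)*c(-3) = 10*(3 - √2*√(-3)) = 10*(3 - √2*I*√3) = 10*(3 - I*√6) = 30 - 10*I*√6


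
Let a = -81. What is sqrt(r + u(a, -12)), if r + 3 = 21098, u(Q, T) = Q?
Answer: sqrt(21014) ≈ 144.96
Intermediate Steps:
r = 21095 (r = -3 + 21098 = 21095)
sqrt(r + u(a, -12)) = sqrt(21095 - 81) = sqrt(21014)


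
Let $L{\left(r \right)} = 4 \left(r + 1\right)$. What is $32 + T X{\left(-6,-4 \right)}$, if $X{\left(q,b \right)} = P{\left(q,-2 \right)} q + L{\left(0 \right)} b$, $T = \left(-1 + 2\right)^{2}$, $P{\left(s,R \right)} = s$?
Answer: $52$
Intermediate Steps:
$L{\left(r \right)} = 4 + 4 r$ ($L{\left(r \right)} = 4 \left(1 + r\right) = 4 + 4 r$)
$T = 1$ ($T = 1^{2} = 1$)
$X{\left(q,b \right)} = q^{2} + 4 b$ ($X{\left(q,b \right)} = q q + \left(4 + 4 \cdot 0\right) b = q^{2} + \left(4 + 0\right) b = q^{2} + 4 b$)
$32 + T X{\left(-6,-4 \right)} = 32 + 1 \left(\left(-6\right)^{2} + 4 \left(-4\right)\right) = 32 + 1 \left(36 - 16\right) = 32 + 1 \cdot 20 = 32 + 20 = 52$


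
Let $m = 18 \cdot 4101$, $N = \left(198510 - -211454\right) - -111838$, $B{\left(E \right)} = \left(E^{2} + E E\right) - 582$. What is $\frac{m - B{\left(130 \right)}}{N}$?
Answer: $\frac{20300}{260901} \approx 0.077807$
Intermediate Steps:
$B{\left(E \right)} = -582 + 2 E^{2}$ ($B{\left(E \right)} = \left(E^{2} + E^{2}\right) - 582 = 2 E^{2} - 582 = -582 + 2 E^{2}$)
$N = 521802$ ($N = \left(198510 + 211454\right) + 111838 = 409964 + 111838 = 521802$)
$m = 73818$
$\frac{m - B{\left(130 \right)}}{N} = \frac{73818 - \left(-582 + 2 \cdot 130^{2}\right)}{521802} = \left(73818 - \left(-582 + 2 \cdot 16900\right)\right) \frac{1}{521802} = \left(73818 - \left(-582 + 33800\right)\right) \frac{1}{521802} = \left(73818 - 33218\right) \frac{1}{521802} = 40600 \cdot \frac{1}{521802} = \frac{20300}{260901}$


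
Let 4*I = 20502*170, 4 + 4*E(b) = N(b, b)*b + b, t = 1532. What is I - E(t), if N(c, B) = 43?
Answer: 854484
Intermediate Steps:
E(b) = -1 + 11*b (E(b) = -1 + (43*b + b)/4 = -1 + (44*b)/4 = -1 + 11*b)
I = 871335 (I = (20502*170)/4 = (¼)*3485340 = 871335)
I - E(t) = 871335 - (-1 + 11*1532) = 871335 - (-1 + 16852) = 871335 - 1*16851 = 871335 - 16851 = 854484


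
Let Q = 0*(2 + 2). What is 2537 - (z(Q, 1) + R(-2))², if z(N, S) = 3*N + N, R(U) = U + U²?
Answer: 2533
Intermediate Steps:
Q = 0 (Q = 0*4 = 0)
z(N, S) = 4*N
2537 - (z(Q, 1) + R(-2))² = 2537 - (4*0 - 2*(1 - 2))² = 2537 - (0 - 2*(-1))² = 2537 - (0 + 2)² = 2537 - 1*2² = 2537 - 1*4 = 2537 - 4 = 2533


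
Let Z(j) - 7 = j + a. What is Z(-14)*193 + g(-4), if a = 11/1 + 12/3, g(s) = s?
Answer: 1540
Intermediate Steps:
a = 15 (a = 11*1 + 12*(1/3) = 11 + 4 = 15)
Z(j) = 22 + j (Z(j) = 7 + (j + 15) = 7 + (15 + j) = 22 + j)
Z(-14)*193 + g(-4) = (22 - 14)*193 - 4 = 8*193 - 4 = 1544 - 4 = 1540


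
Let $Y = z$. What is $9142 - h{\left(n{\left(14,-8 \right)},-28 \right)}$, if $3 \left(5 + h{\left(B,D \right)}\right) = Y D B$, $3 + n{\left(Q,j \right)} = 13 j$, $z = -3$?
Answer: $12143$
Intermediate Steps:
$n{\left(Q,j \right)} = -3 + 13 j$
$Y = -3$
$h{\left(B,D \right)} = -5 - B D$ ($h{\left(B,D \right)} = -5 + \frac{- 3 D B}{3} = -5 + \frac{\left(-3\right) B D}{3} = -5 - B D$)
$9142 - h{\left(n{\left(14,-8 \right)},-28 \right)} = 9142 - \left(-5 - \left(-3 + 13 \left(-8\right)\right) \left(-28\right)\right) = 9142 - \left(-5 - \left(-3 - 104\right) \left(-28\right)\right) = 9142 - \left(-5 - \left(-107\right) \left(-28\right)\right) = 9142 - \left(-5 - 2996\right) = 9142 - -3001 = 9142 + 3001 = 12143$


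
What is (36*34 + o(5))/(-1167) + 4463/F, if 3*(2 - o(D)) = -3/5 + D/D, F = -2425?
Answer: -24543143/8489925 ≈ -2.8909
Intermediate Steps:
o(D) = 28/15 (o(D) = 2 - (-3/5 + D/D)/3 = 2 - (-3*1/5 + 1)/3 = 2 - (-3/5 + 1)/3 = 2 - 1/3*2/5 = 2 - 2/15 = 28/15)
(36*34 + o(5))/(-1167) + 4463/F = (36*34 + 28/15)/(-1167) + 4463/(-2425) = (1224 + 28/15)*(-1/1167) + 4463*(-1/2425) = (18388/15)*(-1/1167) - 4463/2425 = -18388/17505 - 4463/2425 = -24543143/8489925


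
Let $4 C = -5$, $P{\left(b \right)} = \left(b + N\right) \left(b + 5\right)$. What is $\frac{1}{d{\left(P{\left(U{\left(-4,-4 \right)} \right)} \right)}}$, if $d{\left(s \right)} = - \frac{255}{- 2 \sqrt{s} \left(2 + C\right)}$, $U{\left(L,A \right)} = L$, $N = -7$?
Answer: $\frac{i \sqrt{11}}{170} \approx 0.01951 i$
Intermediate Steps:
$P{\left(b \right)} = \left(-7 + b\right) \left(5 + b\right)$ ($P{\left(b \right)} = \left(b - 7\right) \left(b + 5\right) = \left(-7 + b\right) \left(5 + b\right)$)
$C = - \frac{5}{4}$ ($C = \frac{1}{4} \left(-5\right) = - \frac{5}{4} \approx -1.25$)
$d{\left(s \right)} = \frac{170}{\sqrt{s}}$ ($d{\left(s \right)} = - \frac{255}{- 2 \sqrt{s} \left(2 - \frac{5}{4}\right)} = - \frac{255}{- 2 \sqrt{s} \frac{3}{4}} = - \frac{255}{\left(- \frac{3}{2}\right) \sqrt{s}} = - 255 \left(- \frac{2}{3 \sqrt{s}}\right) = \frac{170}{\sqrt{s}}$)
$\frac{1}{d{\left(P{\left(U{\left(-4,-4 \right)} \right)} \right)}} = \frac{1}{170 \frac{1}{\sqrt{-35 + \left(-4\right)^{2} - -8}}} = \frac{1}{170 \frac{1}{\sqrt{-35 + 16 + 8}}} = \frac{1}{170 \frac{1}{\sqrt{-11}}} = \frac{1}{170 \left(- \frac{i \sqrt{11}}{11}\right)} = \frac{1}{\left(- \frac{170}{11}\right) i \sqrt{11}} = \frac{i \sqrt{11}}{170}$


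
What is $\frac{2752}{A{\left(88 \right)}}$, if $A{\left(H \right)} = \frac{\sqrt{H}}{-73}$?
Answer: $- \frac{50224 \sqrt{22}}{11} \approx -21416.0$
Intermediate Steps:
$A{\left(H \right)} = - \frac{\sqrt{H}}{73}$
$\frac{2752}{A{\left(88 \right)}} = \frac{2752}{\left(- \frac{1}{73}\right) \sqrt{88}} = \frac{2752}{\left(- \frac{1}{73}\right) 2 \sqrt{22}} = \frac{2752}{\left(- \frac{2}{73}\right) \sqrt{22}} = 2752 \left(- \frac{73 \sqrt{22}}{44}\right) = - \frac{50224 \sqrt{22}}{11}$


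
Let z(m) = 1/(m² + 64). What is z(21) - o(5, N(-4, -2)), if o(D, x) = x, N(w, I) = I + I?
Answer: 2021/505 ≈ 4.0020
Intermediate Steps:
N(w, I) = 2*I
z(m) = 1/(64 + m²)
z(21) - o(5, N(-4, -2)) = 1/(64 + 21²) - 2*(-2) = 1/(64 + 441) - 1*(-4) = 1/505 + 4 = 2021/505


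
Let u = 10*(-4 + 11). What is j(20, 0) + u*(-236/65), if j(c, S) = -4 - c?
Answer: -3616/13 ≈ -278.15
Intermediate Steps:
u = 70 (u = 10*7 = 70)
j(20, 0) + u*(-236/65) = (-4 - 1*20) + 70*(-236/65) = (-4 - 20) + 70*(-236*1/65) = -24 + 70*(-236/65) = -24 - 3304/13 = -3616/13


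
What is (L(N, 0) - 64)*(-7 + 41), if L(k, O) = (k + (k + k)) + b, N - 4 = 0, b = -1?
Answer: -1802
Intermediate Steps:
N = 4 (N = 4 + 0 = 4)
L(k, O) = -1 + 3*k (L(k, O) = (k + (k + k)) - 1 = (k + 2*k) - 1 = 3*k - 1 = -1 + 3*k)
(L(N, 0) - 64)*(-7 + 41) = ((-1 + 3*4) - 64)*(-7 + 41) = ((-1 + 12) - 64)*34 = (11 - 64)*34 = -53*34 = -1802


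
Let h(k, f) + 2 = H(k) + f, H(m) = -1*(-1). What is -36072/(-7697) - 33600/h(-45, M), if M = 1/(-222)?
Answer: 57421506456/1716431 ≈ 33454.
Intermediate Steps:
H(m) = 1
M = -1/222 ≈ -0.0045045
h(k, f) = -1 + f (h(k, f) = -2 + (1 + f) = -1 + f)
-36072/(-7697) - 33600/h(-45, M) = -36072/(-7697) - 33600/(-1 - 1/222) = -36072*(-1/7697) - 33600/(-223/222) = 36072/7697 - 33600*(-222/223) = 36072/7697 + 7459200/223 = 57421506456/1716431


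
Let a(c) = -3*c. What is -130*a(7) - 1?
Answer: 2729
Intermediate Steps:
-130*a(7) - 1 = -(-390)*7 - 1 = -130*(-21) - 1 = 2730 - 1 = 2729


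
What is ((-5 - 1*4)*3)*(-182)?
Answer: 4914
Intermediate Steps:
((-5 - 1*4)*3)*(-182) = ((-5 - 4)*3)*(-182) = -9*3*(-182) = -27*(-182) = 4914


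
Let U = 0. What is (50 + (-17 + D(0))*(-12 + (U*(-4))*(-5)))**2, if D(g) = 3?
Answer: 47524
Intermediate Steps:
(50 + (-17 + D(0))*(-12 + (U*(-4))*(-5)))**2 = (50 + (-17 + 3)*(-12 + (0*(-4))*(-5)))**2 = (50 - 14*(-12 + 0*(-5)))**2 = (50 - 14*(-12 + 0))**2 = (50 - 14*(-12))**2 = (50 + 168)**2 = 218**2 = 47524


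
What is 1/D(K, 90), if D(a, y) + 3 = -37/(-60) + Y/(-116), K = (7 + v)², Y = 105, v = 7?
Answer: -870/2861 ≈ -0.30409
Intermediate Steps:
K = 196 (K = (7 + 7)² = 14² = 196)
D(a, y) = -2861/870 (D(a, y) = -3 + (-37/(-60) + 105/(-116)) = -3 + (-37*(-1/60) + 105*(-1/116)) = -3 + (37/60 - 105/116) = -3 - 251/870 = -2861/870)
1/D(K, 90) = 1/(-2861/870) = -870/2861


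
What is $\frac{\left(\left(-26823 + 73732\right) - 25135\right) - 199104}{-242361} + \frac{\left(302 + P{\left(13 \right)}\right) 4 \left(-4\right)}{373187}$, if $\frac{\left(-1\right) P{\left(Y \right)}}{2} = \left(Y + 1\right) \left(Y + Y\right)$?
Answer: $\frac{22609727762}{30148658169} \approx 0.74994$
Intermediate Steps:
$P{\left(Y \right)} = - 4 Y \left(1 + Y\right)$ ($P{\left(Y \right)} = - 2 \left(Y + 1\right) \left(Y + Y\right) = - 2 \left(1 + Y\right) 2 Y = - 2 \cdot 2 Y \left(1 + Y\right) = - 4 Y \left(1 + Y\right)$)
$\frac{\left(\left(-26823 + 73732\right) - 25135\right) - 199104}{-242361} + \frac{\left(302 + P{\left(13 \right)}\right) 4 \left(-4\right)}{373187} = \frac{\left(\left(-26823 + 73732\right) - 25135\right) - 199104}{-242361} + \frac{\left(302 - 52 \left(1 + 13\right)\right) 4 \left(-4\right)}{373187} = \left(\left(46909 - 25135\right) - 199104\right) \left(- \frac{1}{242361}\right) + \left(302 - 52 \cdot 14\right) \left(-16\right) \frac{1}{373187} = \left(21774 - 199104\right) \left(- \frac{1}{242361}\right) + \left(302 - 728\right) \left(-16\right) \frac{1}{373187} = \left(-177330\right) \left(- \frac{1}{242361}\right) + \left(-426\right) \left(-16\right) \frac{1}{373187} = \frac{59110}{80787} + 6816 \cdot \frac{1}{373187} = \frac{59110}{80787} + \frac{6816}{373187} = \frac{22609727762}{30148658169}$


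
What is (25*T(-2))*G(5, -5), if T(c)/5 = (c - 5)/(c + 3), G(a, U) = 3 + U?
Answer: 1750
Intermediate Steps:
T(c) = 5*(-5 + c)/(3 + c) (T(c) = 5*((c - 5)/(c + 3)) = 5*((-5 + c)/(3 + c)) = 5*(-5 + c)/(3 + c))
(25*T(-2))*G(5, -5) = (25*(5*(-5 - 2)/(3 - 2)))*(3 - 5) = (25*(5*(-7)/1))*(-2) = (25*(5*1*(-7)))*(-2) = (25*(-35))*(-2) = -875*(-2) = 1750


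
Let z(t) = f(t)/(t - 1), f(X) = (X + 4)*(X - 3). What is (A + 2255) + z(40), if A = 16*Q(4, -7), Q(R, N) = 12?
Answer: 97061/39 ≈ 2488.7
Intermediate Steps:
f(X) = (-3 + X)*(4 + X) (f(X) = (4 + X)*(-3 + X) = (-3 + X)*(4 + X))
z(t) = (-12 + t + t²)/(-1 + t) (z(t) = (-12 + t + t²)/(t - 1) = (-12 + t + t²)/(-1 + t))
A = 192 (A = 16*12 = 192)
(A + 2255) + z(40) = (192 + 2255) + (-12 + 40 + 40²)/(-1 + 40) = 2447 + (-12 + 40 + 1600)/39 = 2447 + (1/39)*1628 = 2447 + 1628/39 = 97061/39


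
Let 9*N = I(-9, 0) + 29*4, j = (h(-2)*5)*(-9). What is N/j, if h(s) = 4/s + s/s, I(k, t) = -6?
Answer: 22/81 ≈ 0.27161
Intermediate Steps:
h(s) = 1 + 4/s (h(s) = 4/s + 1 = 1 + 4/s)
j = 45 (j = (((4 - 2)/(-2))*5)*(-9) = (-½*2*5)*(-9) = -1*5*(-9) = -5*(-9) = 45)
N = 110/9 (N = (-6 + 29*4)/9 = (-6 + 116)/9 = (⅑)*110 = 110/9 ≈ 12.222)
N/j = (110/9)/45 = (110/9)*(1/45) = 22/81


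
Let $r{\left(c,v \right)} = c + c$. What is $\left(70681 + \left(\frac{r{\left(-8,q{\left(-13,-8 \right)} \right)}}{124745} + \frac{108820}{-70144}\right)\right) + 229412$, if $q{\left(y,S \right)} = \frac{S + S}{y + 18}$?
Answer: $\frac{656458542165459}{2187528320} \approx 3.0009 \cdot 10^{5}$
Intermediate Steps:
$q{\left(y,S \right)} = \frac{2 S}{18 + y}$
$r{\left(c,v \right)} = 2 c$
$\left(70681 + \left(\frac{r{\left(-8,q{\left(-13,-8 \right)} \right)}}{124745} + \frac{108820}{-70144}\right)\right) + 229412 = \left(70681 + \left(\frac{2 \left(-8\right)}{124745} + \frac{108820}{-70144}\right)\right) + 229412 = \left(70681 + \left(\left(-16\right) \frac{1}{124745} + 108820 \left(- \frac{1}{70144}\right)\right)\right) + 229412 = \left(70681 - \frac{3393968301}{2187528320}\right) + 229412 = \frac{154613295217619}{2187528320} + 229412 = \frac{656458542165459}{2187528320}$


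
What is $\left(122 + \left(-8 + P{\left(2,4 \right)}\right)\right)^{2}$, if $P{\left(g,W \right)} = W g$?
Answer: $14884$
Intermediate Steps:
$\left(122 + \left(-8 + P{\left(2,4 \right)}\right)\right)^{2} = \left(122 + \left(-8 + 4 \cdot 2\right)\right)^{2} = \left(122 + \left(-8 + 8\right)\right)^{2} = \left(122 + 0\right)^{2} = 122^{2} = 14884$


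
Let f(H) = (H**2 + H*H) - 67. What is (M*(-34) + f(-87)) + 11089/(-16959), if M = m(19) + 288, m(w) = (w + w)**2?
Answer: -743103592/16959 ≈ -43818.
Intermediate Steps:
m(w) = 4*w**2 (m(w) = (2*w)**2 = 4*w**2)
f(H) = -67 + 2*H**2 (f(H) = (H**2 + H**2) - 67 = 2*H**2 - 67 = -67 + 2*H**2)
M = 1732 (M = 4*19**2 + 288 = 4*361 + 288 = 1444 + 288 = 1732)
(M*(-34) + f(-87)) + 11089/(-16959) = (1732*(-34) + (-67 + 2*(-87)**2)) + 11089/(-16959) = (-58888 + (-67 + 2*7569)) + 11089*(-1/16959) = (-58888 + (-67 + 15138)) - 11089/16959 = (-58888 + 15071) - 11089/16959 = -43817 - 11089/16959 = -743103592/16959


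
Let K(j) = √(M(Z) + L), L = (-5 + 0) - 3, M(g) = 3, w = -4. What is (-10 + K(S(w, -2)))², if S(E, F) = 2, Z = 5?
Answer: (10 - I*√5)² ≈ 95.0 - 44.721*I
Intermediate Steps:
L = -8 (L = -5 - 3 = -8)
K(j) = I*√5 (K(j) = √(3 - 8) = √(-5) = I*√5)
(-10 + K(S(w, -2)))² = (-10 + I*√5)²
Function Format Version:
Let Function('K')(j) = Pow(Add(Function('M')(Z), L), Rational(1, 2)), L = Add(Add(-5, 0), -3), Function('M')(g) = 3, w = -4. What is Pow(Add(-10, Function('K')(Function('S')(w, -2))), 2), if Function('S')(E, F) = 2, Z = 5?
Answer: Pow(Add(10, Mul(-1, I, Pow(5, Rational(1, 2)))), 2) ≈ Add(95.000, Mul(-44.721, I))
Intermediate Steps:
L = -8 (L = Add(-5, -3) = -8)
Function('K')(j) = Mul(I, Pow(5, Rational(1, 2))) (Function('K')(j) = Pow(Add(3, -8), Rational(1, 2)) = Pow(-5, Rational(1, 2)) = Mul(I, Pow(5, Rational(1, 2))))
Pow(Add(-10, Function('K')(Function('S')(w, -2))), 2) = Pow(Add(-10, Mul(I, Pow(5, Rational(1, 2)))), 2)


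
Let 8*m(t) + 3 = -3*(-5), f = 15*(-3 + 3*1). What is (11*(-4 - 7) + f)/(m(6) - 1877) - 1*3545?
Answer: -109893/31 ≈ -3544.9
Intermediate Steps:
f = 0 (f = 15*(-3 + 3) = 15*0 = 0)
m(t) = 3/2 (m(t) = -3/8 + (-3*(-5))/8 = -3/8 + (⅛)*15 = -3/8 + 15/8 = 3/2)
(11*(-4 - 7) + f)/(m(6) - 1877) - 1*3545 = (11*(-4 - 7) + 0)/(3/2 - 1877) - 1*3545 = (11*(-11) + 0)/(-3751/2) - 3545 = (-121 + 0)*(-2/3751) - 3545 = -121*(-2/3751) - 3545 = 2/31 - 3545 = -109893/31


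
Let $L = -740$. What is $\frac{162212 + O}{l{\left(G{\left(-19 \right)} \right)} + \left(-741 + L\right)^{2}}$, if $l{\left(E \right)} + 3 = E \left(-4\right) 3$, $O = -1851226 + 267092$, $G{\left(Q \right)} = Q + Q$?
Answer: $- \frac{710961}{1096907} \approx -0.64815$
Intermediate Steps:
$G{\left(Q \right)} = 2 Q$
$O = -1584134$
$l{\left(E \right)} = -3 - 12 E$ ($l{\left(E \right)} = -3 + E \left(-4\right) 3 = -3 + - 4 E 3 = -3 - 12 E$)
$\frac{162212 + O}{l{\left(G{\left(-19 \right)} \right)} + \left(-741 + L\right)^{2}} = \frac{162212 - 1584134}{\left(-3 - 12 \cdot 2 \left(-19\right)\right) + \left(-741 - 740\right)^{2}} = - \frac{1421922}{\left(-3 - -456\right) + \left(-1481\right)^{2}} = - \frac{1421922}{\left(-3 + 456\right) + 2193361} = - \frac{1421922}{453 + 2193361} = - \frac{1421922}{2193814} = \left(-1421922\right) \frac{1}{2193814} = - \frac{710961}{1096907}$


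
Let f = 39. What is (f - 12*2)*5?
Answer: 75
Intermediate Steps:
(f - 12*2)*5 = (39 - 12*2)*5 = (39 - 24)*5 = 15*5 = 75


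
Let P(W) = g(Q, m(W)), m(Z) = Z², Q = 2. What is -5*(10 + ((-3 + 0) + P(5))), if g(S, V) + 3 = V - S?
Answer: -135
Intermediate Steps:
g(S, V) = -3 + V - S (g(S, V) = -3 + (V - S) = -3 + V - S)
P(W) = -5 + W² (P(W) = -3 + W² - 1*2 = -3 + W² - 2 = -5 + W²)
-5*(10 + ((-3 + 0) + P(5))) = -5*(10 + ((-3 + 0) + (-5 + 5²))) = -5*(10 + (-3 + (-5 + 25))) = -5*(10 + (-3 + 20)) = -5*(10 + 17) = -5*27 = -135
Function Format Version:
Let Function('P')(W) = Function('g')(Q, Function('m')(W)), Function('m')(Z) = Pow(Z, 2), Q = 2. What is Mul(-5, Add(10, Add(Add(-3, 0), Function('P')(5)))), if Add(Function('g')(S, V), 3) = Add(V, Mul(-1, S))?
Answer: -135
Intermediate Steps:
Function('g')(S, V) = Add(-3, V, Mul(-1, S)) (Function('g')(S, V) = Add(-3, Add(V, Mul(-1, S))) = Add(-3, V, Mul(-1, S)))
Function('P')(W) = Add(-5, Pow(W, 2)) (Function('P')(W) = Add(-3, Pow(W, 2), Mul(-1, 2)) = Add(-3, Pow(W, 2), -2) = Add(-5, Pow(W, 2)))
Mul(-5, Add(10, Add(Add(-3, 0), Function('P')(5)))) = Mul(-5, Add(10, Add(Add(-3, 0), Add(-5, Pow(5, 2))))) = Mul(-5, Add(10, Add(-3, Add(-5, 25)))) = Mul(-5, Add(10, Add(-3, 20))) = Mul(-5, Add(10, 17)) = Mul(-5, 27) = -135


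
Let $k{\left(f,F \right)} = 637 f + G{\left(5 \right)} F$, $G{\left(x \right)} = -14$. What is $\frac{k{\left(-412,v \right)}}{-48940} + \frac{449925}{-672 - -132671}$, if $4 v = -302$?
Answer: $\frac{8074593159}{922861580} \approx 8.7495$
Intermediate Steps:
$v = - \frac{151}{2}$ ($v = \frac{1}{4} \left(-302\right) = - \frac{151}{2} \approx -75.5$)
$k{\left(f,F \right)} = - 14 F + 637 f$ ($k{\left(f,F \right)} = 637 f - 14 F = - 14 F + 637 f$)
$\frac{k{\left(-412,v \right)}}{-48940} + \frac{449925}{-672 - -132671} = \frac{\left(-14\right) \left(- \frac{151}{2}\right) + 637 \left(-412\right)}{-48940} + \frac{449925}{-672 - -132671} = \left(1057 - 262444\right) \left(- \frac{1}{48940}\right) + \frac{449925}{-672 + 132671} = \left(-261387\right) \left(- \frac{1}{48940}\right) + \frac{449925}{131999} = \frac{261387}{48940} + 449925 \cdot \frac{1}{131999} = \frac{261387}{48940} + \frac{64275}{18857} = \frac{8074593159}{922861580}$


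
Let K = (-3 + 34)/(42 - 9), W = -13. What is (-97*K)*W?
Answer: 39091/33 ≈ 1184.6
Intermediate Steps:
K = 31/33 ≈ 0.93939
(-97*K)*W = -97*31/33*(-13) = -3007/33*(-13) = 39091/33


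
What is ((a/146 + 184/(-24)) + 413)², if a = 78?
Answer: 7900543225/47961 ≈ 1.6473e+5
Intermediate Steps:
((a/146 + 184/(-24)) + 413)² = ((78/146 + 184/(-24)) + 413)² = ((78*(1/146) + 184*(-1/24)) + 413)² = ((39/73 - 23/3) + 413)² = (-1562/219 + 413)² = (88885/219)² = 7900543225/47961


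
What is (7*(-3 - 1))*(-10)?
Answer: 280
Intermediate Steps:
(7*(-3 - 1))*(-10) = (7*(-4))*(-10) = -28*(-10) = 280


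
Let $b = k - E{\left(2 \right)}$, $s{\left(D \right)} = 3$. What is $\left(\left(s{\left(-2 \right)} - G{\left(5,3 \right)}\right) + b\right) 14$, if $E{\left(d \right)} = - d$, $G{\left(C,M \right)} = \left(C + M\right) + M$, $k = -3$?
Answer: $-126$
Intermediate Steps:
$G{\left(C,M \right)} = C + 2 M$
$b = -1$ ($b = -3 - \left(-1\right) 2 = -3 - -2 = -3 + 2 = -1$)
$\left(\left(s{\left(-2 \right)} - G{\left(5,3 \right)}\right) + b\right) 14 = \left(\left(3 - \left(5 + 2 \cdot 3\right)\right) - 1\right) 14 = \left(\left(3 - \left(5 + 6\right)\right) - 1\right) 14 = \left(\left(3 - 11\right) - 1\right) 14 = \left(-8 - 1\right) 14 = \left(-9\right) 14 = -126$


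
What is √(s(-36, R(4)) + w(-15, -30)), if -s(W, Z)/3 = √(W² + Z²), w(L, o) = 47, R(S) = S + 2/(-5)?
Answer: √(1175 - 270*√101)/5 ≈ 7.8447*I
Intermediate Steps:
R(S) = -⅖ + S (R(S) = S + 2*(-⅕) = S - ⅖ = -⅖ + S)
s(W, Z) = -3*√(W² + Z²)
√(s(-36, R(4)) + w(-15, -30)) = √(-3*√((-36)² + (-⅖ + 4)²) + 47) = √(-3*√(1296 + (18/5)²) + 47) = √(-3*√(1296 + 324/25) + 47) = √(-54*√101/5 + 47) = √(47 - 54*√101/5)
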